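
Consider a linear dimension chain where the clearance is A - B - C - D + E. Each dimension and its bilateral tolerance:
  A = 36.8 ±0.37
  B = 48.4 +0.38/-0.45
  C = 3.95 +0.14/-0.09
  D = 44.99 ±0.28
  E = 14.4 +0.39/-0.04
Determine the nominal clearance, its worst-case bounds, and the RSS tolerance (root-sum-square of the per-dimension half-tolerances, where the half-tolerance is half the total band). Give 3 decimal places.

nominal=-46.140 wc=[-47.350,-44.560] rss=0.669

Stack each dimension's contribution:
  +A: nom +36.800 → Σnom=36.800; wc +0.370/-0.370 → slack +0.370/-0.370; half-tol=0.370, Σhalf²=0.136900
  -B: nom -48.400 → Σnom=-11.600; wc +0.450/-0.380 → slack +0.820/-0.750; half-tol=0.415, Σhalf²=0.309125
  -C: nom -3.950 → Σnom=-15.550; wc +0.090/-0.140 → slack +0.910/-0.890; half-tol=0.115, Σhalf²=0.322350
  -D: nom -44.990 → Σnom=-60.540; wc +0.280/-0.280 → slack +1.190/-1.170; half-tol=0.280, Σhalf²=0.400750
  +E: nom +14.400 → Σnom=-46.140; wc +0.390/-0.040 → slack +1.580/-1.210; half-tol=0.215, Σhalf²=0.446975
Nominal = -46.140. Worst-case = [-46.140 - 1.210, -46.140 + 1.580] = [-47.350, -44.560]. RSS = √0.446975 = 0.669.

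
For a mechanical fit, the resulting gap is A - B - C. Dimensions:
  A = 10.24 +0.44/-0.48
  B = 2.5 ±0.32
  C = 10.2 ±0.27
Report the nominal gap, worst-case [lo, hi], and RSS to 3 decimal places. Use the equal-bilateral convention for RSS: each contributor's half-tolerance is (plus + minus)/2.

Stack each dimension's contribution:
  +A: nom +10.240 → Σnom=10.240; wc +0.440/-0.480 → slack +0.440/-0.480; half-tol=0.460, Σhalf²=0.211600
  -B: nom -2.500 → Σnom=7.740; wc +0.320/-0.320 → slack +0.760/-0.800; half-tol=0.320, Σhalf²=0.314000
  -C: nom -10.200 → Σnom=-2.460; wc +0.270/-0.270 → slack +1.030/-1.070; half-tol=0.270, Σhalf²=0.386900
Nominal = -2.460. Worst-case = [-2.460 - 1.070, -2.460 + 1.030] = [-3.530, -1.430]. RSS = √0.386900 = 0.622.

nominal=-2.460 wc=[-3.530,-1.430] rss=0.622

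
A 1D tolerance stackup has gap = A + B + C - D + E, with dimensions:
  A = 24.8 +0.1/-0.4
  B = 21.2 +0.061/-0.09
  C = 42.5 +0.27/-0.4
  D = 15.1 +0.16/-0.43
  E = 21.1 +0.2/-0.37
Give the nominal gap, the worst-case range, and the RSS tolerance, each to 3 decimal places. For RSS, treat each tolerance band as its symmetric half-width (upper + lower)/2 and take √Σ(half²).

Stack each dimension's contribution:
  +A: nom +24.800 → Σnom=24.800; wc +0.100/-0.400 → slack +0.100/-0.400; half-tol=0.250, Σhalf²=0.062500
  +B: nom +21.200 → Σnom=46.000; wc +0.061/-0.090 → slack +0.161/-0.490; half-tol=0.075, Σhalf²=0.068200
  +C: nom +42.500 → Σnom=88.500; wc +0.270/-0.400 → slack +0.431/-0.890; half-tol=0.335, Σhalf²=0.180425
  -D: nom -15.100 → Σnom=73.400; wc +0.430/-0.160 → slack +0.861/-1.050; half-tol=0.295, Σhalf²=0.267450
  +E: nom +21.100 → Σnom=94.500; wc +0.200/-0.370 → slack +1.061/-1.420; half-tol=0.285, Σhalf²=0.348675
Nominal = 94.500. Worst-case = [94.500 - 1.420, 94.500 + 1.061] = [93.080, 95.561]. RSS = √0.348675 = 0.590.

nominal=94.500 wc=[93.080,95.561] rss=0.590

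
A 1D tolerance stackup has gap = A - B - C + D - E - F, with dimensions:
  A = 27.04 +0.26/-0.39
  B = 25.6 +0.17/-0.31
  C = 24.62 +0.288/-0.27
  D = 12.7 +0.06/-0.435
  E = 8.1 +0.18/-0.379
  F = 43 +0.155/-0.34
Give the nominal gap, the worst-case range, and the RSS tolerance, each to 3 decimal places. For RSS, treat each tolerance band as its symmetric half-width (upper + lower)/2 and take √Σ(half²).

Stack each dimension's contribution:
  +A: nom +27.040 → Σnom=27.040; wc +0.260/-0.390 → slack +0.260/-0.390; half-tol=0.325, Σhalf²=0.105625
  -B: nom -25.600 → Σnom=1.440; wc +0.310/-0.170 → slack +0.570/-0.560; half-tol=0.240, Σhalf²=0.163225
  -C: nom -24.620 → Σnom=-23.180; wc +0.270/-0.288 → slack +0.840/-0.848; half-tol=0.279, Σhalf²=0.241066
  +D: nom +12.700 → Σnom=-10.480; wc +0.060/-0.435 → slack +0.900/-1.283; half-tol=0.247, Σhalf²=0.302322
  -E: nom -8.100 → Σnom=-18.580; wc +0.379/-0.180 → slack +1.279/-1.463; half-tol=0.279, Σhalf²=0.380443
  -F: nom -43.000 → Σnom=-61.580; wc +0.340/-0.155 → slack +1.619/-1.618; half-tol=0.247, Σhalf²=0.441699
Nominal = -61.580. Worst-case = [-61.580 - 1.618, -61.580 + 1.619] = [-63.198, -59.961]. RSS = √0.441699 = 0.665.

nominal=-61.580 wc=[-63.198,-59.961] rss=0.665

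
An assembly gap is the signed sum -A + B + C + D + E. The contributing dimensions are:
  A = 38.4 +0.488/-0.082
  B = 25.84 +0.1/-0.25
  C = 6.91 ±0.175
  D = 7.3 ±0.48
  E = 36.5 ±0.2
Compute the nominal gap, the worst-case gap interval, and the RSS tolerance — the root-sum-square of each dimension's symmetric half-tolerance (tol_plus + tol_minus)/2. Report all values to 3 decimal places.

Stack each dimension's contribution:
  -A: nom -38.400 → Σnom=-38.400; wc +0.082/-0.488 → slack +0.082/-0.488; half-tol=0.285, Σhalf²=0.081225
  +B: nom +25.840 → Σnom=-12.560; wc +0.100/-0.250 → slack +0.182/-0.738; half-tol=0.175, Σhalf²=0.111850
  +C: nom +6.910 → Σnom=-5.650; wc +0.175/-0.175 → slack +0.357/-0.913; half-tol=0.175, Σhalf²=0.142475
  +D: nom +7.300 → Σnom=1.650; wc +0.480/-0.480 → slack +0.837/-1.393; half-tol=0.480, Σhalf²=0.372875
  +E: nom +36.500 → Σnom=38.150; wc +0.200/-0.200 → slack +1.037/-1.593; half-tol=0.200, Σhalf²=0.412875
Nominal = 38.150. Worst-case = [38.150 - 1.593, 38.150 + 1.037] = [36.557, 39.187]. RSS = √0.412875 = 0.643.

nominal=38.150 wc=[36.557,39.187] rss=0.643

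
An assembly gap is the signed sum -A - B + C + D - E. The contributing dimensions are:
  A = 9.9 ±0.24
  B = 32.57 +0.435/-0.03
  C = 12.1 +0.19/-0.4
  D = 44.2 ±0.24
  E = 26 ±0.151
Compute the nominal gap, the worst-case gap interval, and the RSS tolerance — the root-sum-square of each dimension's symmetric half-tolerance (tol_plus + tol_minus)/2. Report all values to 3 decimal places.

nominal=-12.170 wc=[-13.636,-11.319] rss=0.528

Stack each dimension's contribution:
  -A: nom -9.900 → Σnom=-9.900; wc +0.240/-0.240 → slack +0.240/-0.240; half-tol=0.240, Σhalf²=0.057600
  -B: nom -32.570 → Σnom=-42.470; wc +0.030/-0.435 → slack +0.270/-0.675; half-tol=0.232, Σhalf²=0.111656
  +C: nom +12.100 → Σnom=-30.370; wc +0.190/-0.400 → slack +0.460/-1.075; half-tol=0.295, Σhalf²=0.198681
  +D: nom +44.200 → Σnom=13.830; wc +0.240/-0.240 → slack +0.700/-1.315; half-tol=0.240, Σhalf²=0.256281
  -E: nom -26.000 → Σnom=-12.170; wc +0.151/-0.151 → slack +0.851/-1.466; half-tol=0.151, Σhalf²=0.279082
Nominal = -12.170. Worst-case = [-12.170 - 1.466, -12.170 + 0.851] = [-13.636, -11.319]. RSS = √0.279082 = 0.528.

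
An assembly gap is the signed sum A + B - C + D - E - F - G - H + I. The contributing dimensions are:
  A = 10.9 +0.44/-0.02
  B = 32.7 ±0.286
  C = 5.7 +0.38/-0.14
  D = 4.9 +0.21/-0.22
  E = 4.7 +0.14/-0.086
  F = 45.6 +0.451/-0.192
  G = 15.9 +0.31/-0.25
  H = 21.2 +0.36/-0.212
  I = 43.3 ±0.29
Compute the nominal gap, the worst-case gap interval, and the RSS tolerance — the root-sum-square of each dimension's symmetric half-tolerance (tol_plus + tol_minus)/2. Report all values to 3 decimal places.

Stack each dimension's contribution:
  +A: nom +10.900 → Σnom=10.900; wc +0.440/-0.020 → slack +0.440/-0.020; half-tol=0.230, Σhalf²=0.052900
  +B: nom +32.700 → Σnom=43.600; wc +0.286/-0.286 → slack +0.726/-0.306; half-tol=0.286, Σhalf²=0.134696
  -C: nom -5.700 → Σnom=37.900; wc +0.140/-0.380 → slack +0.866/-0.686; half-tol=0.260, Σhalf²=0.202296
  +D: nom +4.900 → Σnom=42.800; wc +0.210/-0.220 → slack +1.076/-0.906; half-tol=0.215, Σhalf²=0.248521
  -E: nom -4.700 → Σnom=38.100; wc +0.086/-0.140 → slack +1.162/-1.046; half-tol=0.113, Σhalf²=0.261290
  -F: nom -45.600 → Σnom=-7.500; wc +0.192/-0.451 → slack +1.354/-1.497; half-tol=0.322, Σhalf²=0.364652
  -G: nom -15.900 → Σnom=-23.400; wc +0.250/-0.310 → slack +1.604/-1.807; half-tol=0.280, Σhalf²=0.443052
  -H: nom -21.200 → Σnom=-44.600; wc +0.212/-0.360 → slack +1.816/-2.167; half-tol=0.286, Σhalf²=0.524848
  +I: nom +43.300 → Σnom=-1.300; wc +0.290/-0.290 → slack +2.106/-2.457; half-tol=0.290, Σhalf²=0.608948
Nominal = -1.300. Worst-case = [-1.300 - 2.457, -1.300 + 2.106] = [-3.757, 0.806]. RSS = √0.608948 = 0.780.

nominal=-1.300 wc=[-3.757,0.806] rss=0.780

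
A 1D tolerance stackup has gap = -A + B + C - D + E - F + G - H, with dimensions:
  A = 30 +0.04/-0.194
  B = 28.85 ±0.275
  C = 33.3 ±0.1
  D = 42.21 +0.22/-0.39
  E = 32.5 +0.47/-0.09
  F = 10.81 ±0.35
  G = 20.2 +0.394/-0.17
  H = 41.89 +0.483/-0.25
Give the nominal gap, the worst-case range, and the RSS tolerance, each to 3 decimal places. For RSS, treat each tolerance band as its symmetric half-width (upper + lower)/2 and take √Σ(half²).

Stack each dimension's contribution:
  -A: nom -30.000 → Σnom=-30.000; wc +0.194/-0.040 → slack +0.194/-0.040; half-tol=0.117, Σhalf²=0.013689
  +B: nom +28.850 → Σnom=-1.150; wc +0.275/-0.275 → slack +0.469/-0.315; half-tol=0.275, Σhalf²=0.089314
  +C: nom +33.300 → Σnom=32.150; wc +0.100/-0.100 → slack +0.569/-0.415; half-tol=0.100, Σhalf²=0.099314
  -D: nom -42.210 → Σnom=-10.060; wc +0.390/-0.220 → slack +0.959/-0.635; half-tol=0.305, Σhalf²=0.192339
  +E: nom +32.500 → Σnom=22.440; wc +0.470/-0.090 → slack +1.429/-0.725; half-tol=0.280, Σhalf²=0.270739
  -F: nom -10.810 → Σnom=11.630; wc +0.350/-0.350 → slack +1.779/-1.075; half-tol=0.350, Σhalf²=0.393239
  +G: nom +20.200 → Σnom=31.830; wc +0.394/-0.170 → slack +2.173/-1.245; half-tol=0.282, Σhalf²=0.472763
  -H: nom -41.890 → Σnom=-10.060; wc +0.250/-0.483 → slack +2.423/-1.728; half-tol=0.366, Σhalf²=0.607085
Nominal = -10.060. Worst-case = [-10.060 - 1.728, -10.060 + 2.423] = [-11.788, -7.637]. RSS = √0.607085 = 0.779.

nominal=-10.060 wc=[-11.788,-7.637] rss=0.779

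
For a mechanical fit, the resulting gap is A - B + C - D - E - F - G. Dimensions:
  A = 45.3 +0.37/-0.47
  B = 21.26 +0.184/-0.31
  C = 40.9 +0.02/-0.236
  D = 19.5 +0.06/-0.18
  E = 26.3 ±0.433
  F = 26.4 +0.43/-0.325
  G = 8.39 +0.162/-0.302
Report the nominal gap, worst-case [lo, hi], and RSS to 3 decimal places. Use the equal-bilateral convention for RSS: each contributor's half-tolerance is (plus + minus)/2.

Stack each dimension's contribution:
  +A: nom +45.300 → Σnom=45.300; wc +0.370/-0.470 → slack +0.370/-0.470; half-tol=0.420, Σhalf²=0.176400
  -B: nom -21.260 → Σnom=24.040; wc +0.310/-0.184 → slack +0.680/-0.654; half-tol=0.247, Σhalf²=0.237409
  +C: nom +40.900 → Σnom=64.940; wc +0.020/-0.236 → slack +0.700/-0.890; half-tol=0.128, Σhalf²=0.253793
  -D: nom -19.500 → Σnom=45.440; wc +0.180/-0.060 → slack +0.880/-0.950; half-tol=0.120, Σhalf²=0.268193
  -E: nom -26.300 → Σnom=19.140; wc +0.433/-0.433 → slack +1.313/-1.383; half-tol=0.433, Σhalf²=0.455682
  -F: nom -26.400 → Σnom=-7.260; wc +0.325/-0.430 → slack +1.638/-1.813; half-tol=0.378, Σhalf²=0.598188
  -G: nom -8.390 → Σnom=-15.650; wc +0.302/-0.162 → slack +1.940/-1.975; half-tol=0.232, Σhalf²=0.652012
Nominal = -15.650. Worst-case = [-15.650 - 1.975, -15.650 + 1.940] = [-17.625, -13.710]. RSS = √0.652012 = 0.807.

nominal=-15.650 wc=[-17.625,-13.710] rss=0.807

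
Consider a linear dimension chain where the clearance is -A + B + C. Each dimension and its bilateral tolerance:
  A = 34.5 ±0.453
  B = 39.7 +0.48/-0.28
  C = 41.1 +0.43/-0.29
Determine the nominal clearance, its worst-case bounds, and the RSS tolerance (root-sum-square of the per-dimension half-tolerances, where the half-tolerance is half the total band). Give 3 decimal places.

nominal=46.300 wc=[45.277,47.663] rss=0.692

Stack each dimension's contribution:
  -A: nom -34.500 → Σnom=-34.500; wc +0.453/-0.453 → slack +0.453/-0.453; half-tol=0.453, Σhalf²=0.205209
  +B: nom +39.700 → Σnom=5.200; wc +0.480/-0.280 → slack +0.933/-0.733; half-tol=0.380, Σhalf²=0.349609
  +C: nom +41.100 → Σnom=46.300; wc +0.430/-0.290 → slack +1.363/-1.023; half-tol=0.360, Σhalf²=0.479209
Nominal = 46.300. Worst-case = [46.300 - 1.023, 46.300 + 1.363] = [45.277, 47.663]. RSS = √0.479209 = 0.692.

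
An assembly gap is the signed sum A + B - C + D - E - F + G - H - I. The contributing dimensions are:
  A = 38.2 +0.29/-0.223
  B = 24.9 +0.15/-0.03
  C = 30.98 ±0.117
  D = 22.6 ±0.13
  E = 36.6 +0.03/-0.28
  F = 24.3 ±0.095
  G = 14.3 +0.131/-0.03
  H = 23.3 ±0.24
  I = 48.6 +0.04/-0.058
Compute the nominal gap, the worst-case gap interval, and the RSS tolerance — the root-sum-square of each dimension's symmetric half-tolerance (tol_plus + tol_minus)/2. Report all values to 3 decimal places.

nominal=-63.780 wc=[-64.715,-62.289] rss=0.452

Stack each dimension's contribution:
  +A: nom +38.200 → Σnom=38.200; wc +0.290/-0.223 → slack +0.290/-0.223; half-tol=0.257, Σhalf²=0.065792
  +B: nom +24.900 → Σnom=63.100; wc +0.150/-0.030 → slack +0.440/-0.253; half-tol=0.090, Σhalf²=0.073892
  -C: nom -30.980 → Σnom=32.120; wc +0.117/-0.117 → slack +0.557/-0.370; half-tol=0.117, Σhalf²=0.087581
  +D: nom +22.600 → Σnom=54.720; wc +0.130/-0.130 → slack +0.687/-0.500; half-tol=0.130, Σhalf²=0.104481
  -E: nom -36.600 → Σnom=18.120; wc +0.280/-0.030 → slack +0.967/-0.530; half-tol=0.155, Σhalf²=0.128506
  -F: nom -24.300 → Σnom=-6.180; wc +0.095/-0.095 → slack +1.062/-0.625; half-tol=0.095, Σhalf²=0.137531
  +G: nom +14.300 → Σnom=8.120; wc +0.131/-0.030 → slack +1.193/-0.655; half-tol=0.081, Σhalf²=0.144012
  -H: nom -23.300 → Σnom=-15.180; wc +0.240/-0.240 → slack +1.433/-0.895; half-tol=0.240, Σhalf²=0.201611
  -I: nom -48.600 → Σnom=-63.780; wc +0.058/-0.040 → slack +1.491/-0.935; half-tol=0.049, Σhalf²=0.204012
Nominal = -63.780. Worst-case = [-63.780 - 0.935, -63.780 + 1.491] = [-64.715, -62.289]. RSS = √0.204012 = 0.452.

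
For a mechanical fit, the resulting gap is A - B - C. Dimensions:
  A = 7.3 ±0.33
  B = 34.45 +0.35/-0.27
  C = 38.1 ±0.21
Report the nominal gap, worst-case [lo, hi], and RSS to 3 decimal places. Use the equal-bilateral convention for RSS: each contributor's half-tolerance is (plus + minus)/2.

nominal=-65.250 wc=[-66.140,-64.440] rss=0.499

Stack each dimension's contribution:
  +A: nom +7.300 → Σnom=7.300; wc +0.330/-0.330 → slack +0.330/-0.330; half-tol=0.330, Σhalf²=0.108900
  -B: nom -34.450 → Σnom=-27.150; wc +0.270/-0.350 → slack +0.600/-0.680; half-tol=0.310, Σhalf²=0.205000
  -C: nom -38.100 → Σnom=-65.250; wc +0.210/-0.210 → slack +0.810/-0.890; half-tol=0.210, Σhalf²=0.249100
Nominal = -65.250. Worst-case = [-65.250 - 0.890, -65.250 + 0.810] = [-66.140, -64.440]. RSS = √0.249100 = 0.499.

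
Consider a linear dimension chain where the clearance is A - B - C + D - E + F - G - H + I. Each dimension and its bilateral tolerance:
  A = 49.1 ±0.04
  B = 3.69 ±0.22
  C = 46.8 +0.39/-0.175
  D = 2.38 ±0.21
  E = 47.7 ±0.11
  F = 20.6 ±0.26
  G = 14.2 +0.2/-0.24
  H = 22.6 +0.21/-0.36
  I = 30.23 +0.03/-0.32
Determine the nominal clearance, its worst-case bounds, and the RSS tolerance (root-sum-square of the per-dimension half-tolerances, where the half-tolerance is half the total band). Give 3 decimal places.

Stack each dimension's contribution:
  +A: nom +49.100 → Σnom=49.100; wc +0.040/-0.040 → slack +0.040/-0.040; half-tol=0.040, Σhalf²=0.001600
  -B: nom -3.690 → Σnom=45.410; wc +0.220/-0.220 → slack +0.260/-0.260; half-tol=0.220, Σhalf²=0.050000
  -C: nom -46.800 → Σnom=-1.390; wc +0.175/-0.390 → slack +0.435/-0.650; half-tol=0.282, Σhalf²=0.129806
  +D: nom +2.380 → Σnom=0.990; wc +0.210/-0.210 → slack +0.645/-0.860; half-tol=0.210, Σhalf²=0.173906
  -E: nom -47.700 → Σnom=-46.710; wc +0.110/-0.110 → slack +0.755/-0.970; half-tol=0.110, Σhalf²=0.186006
  +F: nom +20.600 → Σnom=-26.110; wc +0.260/-0.260 → slack +1.015/-1.230; half-tol=0.260, Σhalf²=0.253606
  -G: nom -14.200 → Σnom=-40.310; wc +0.240/-0.200 → slack +1.255/-1.430; half-tol=0.220, Σhalf²=0.302006
  -H: nom -22.600 → Σnom=-62.910; wc +0.360/-0.210 → slack +1.615/-1.640; half-tol=0.285, Σhalf²=0.383231
  +I: nom +30.230 → Σnom=-32.680; wc +0.030/-0.320 → slack +1.645/-1.960; half-tol=0.175, Σhalf²=0.413856
Nominal = -32.680. Worst-case = [-32.680 - 1.960, -32.680 + 1.645] = [-34.640, -31.035]. RSS = √0.413856 = 0.643.

nominal=-32.680 wc=[-34.640,-31.035] rss=0.643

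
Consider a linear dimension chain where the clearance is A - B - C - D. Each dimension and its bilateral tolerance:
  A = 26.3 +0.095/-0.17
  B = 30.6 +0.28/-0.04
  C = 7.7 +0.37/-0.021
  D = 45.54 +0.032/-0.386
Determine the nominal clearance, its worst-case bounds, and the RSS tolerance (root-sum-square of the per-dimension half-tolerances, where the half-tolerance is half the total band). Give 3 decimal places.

Stack each dimension's contribution:
  +A: nom +26.300 → Σnom=26.300; wc +0.095/-0.170 → slack +0.095/-0.170; half-tol=0.133, Σhalf²=0.017556
  -B: nom -30.600 → Σnom=-4.300; wc +0.040/-0.280 → slack +0.135/-0.450; half-tol=0.160, Σhalf²=0.043156
  -C: nom -7.700 → Σnom=-12.000; wc +0.021/-0.370 → slack +0.156/-0.820; half-tol=0.196, Σhalf²=0.081377
  -D: nom -45.540 → Σnom=-57.540; wc +0.386/-0.032 → slack +0.542/-0.852; half-tol=0.209, Σhalf²=0.125058
Nominal = -57.540. Worst-case = [-57.540 - 0.852, -57.540 + 0.542] = [-58.392, -56.998]. RSS = √0.125058 = 0.354.

nominal=-57.540 wc=[-58.392,-56.998] rss=0.354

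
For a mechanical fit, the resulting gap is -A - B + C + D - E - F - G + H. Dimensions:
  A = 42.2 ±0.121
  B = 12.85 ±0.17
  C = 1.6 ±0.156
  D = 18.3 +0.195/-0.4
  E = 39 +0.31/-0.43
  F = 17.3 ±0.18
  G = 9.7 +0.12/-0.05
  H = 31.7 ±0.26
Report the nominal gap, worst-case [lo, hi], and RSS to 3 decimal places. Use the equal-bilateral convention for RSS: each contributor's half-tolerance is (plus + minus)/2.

Stack each dimension's contribution:
  -A: nom -42.200 → Σnom=-42.200; wc +0.121/-0.121 → slack +0.121/-0.121; half-tol=0.121, Σhalf²=0.014641
  -B: nom -12.850 → Σnom=-55.050; wc +0.170/-0.170 → slack +0.291/-0.291; half-tol=0.170, Σhalf²=0.043541
  +C: nom +1.600 → Σnom=-53.450; wc +0.156/-0.156 → slack +0.447/-0.447; half-tol=0.156, Σhalf²=0.067877
  +D: nom +18.300 → Σnom=-35.150; wc +0.195/-0.400 → slack +0.642/-0.847; half-tol=0.297, Σhalf²=0.156383
  -E: nom -39.000 → Σnom=-74.150; wc +0.430/-0.310 → slack +1.072/-1.157; half-tol=0.370, Σhalf²=0.293283
  -F: nom -17.300 → Σnom=-91.450; wc +0.180/-0.180 → slack +1.252/-1.337; half-tol=0.180, Σhalf²=0.325683
  -G: nom -9.700 → Σnom=-101.150; wc +0.050/-0.120 → slack +1.302/-1.457; half-tol=0.085, Σhalf²=0.332908
  +H: nom +31.700 → Σnom=-69.450; wc +0.260/-0.260 → slack +1.562/-1.717; half-tol=0.260, Σhalf²=0.400508
Nominal = -69.450. Worst-case = [-69.450 - 1.717, -69.450 + 1.562] = [-71.167, -67.888]. RSS = √0.400508 = 0.633.

nominal=-69.450 wc=[-71.167,-67.888] rss=0.633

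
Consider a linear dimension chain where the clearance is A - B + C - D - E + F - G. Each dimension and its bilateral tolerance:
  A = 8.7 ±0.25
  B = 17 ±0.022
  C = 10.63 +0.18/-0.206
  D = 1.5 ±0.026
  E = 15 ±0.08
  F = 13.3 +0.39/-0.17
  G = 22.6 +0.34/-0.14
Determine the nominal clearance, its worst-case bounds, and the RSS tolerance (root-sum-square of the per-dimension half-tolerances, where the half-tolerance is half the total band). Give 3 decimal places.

Stack each dimension's contribution:
  +A: nom +8.700 → Σnom=8.700; wc +0.250/-0.250 → slack +0.250/-0.250; half-tol=0.250, Σhalf²=0.062500
  -B: nom -17.000 → Σnom=-8.300; wc +0.022/-0.022 → slack +0.272/-0.272; half-tol=0.022, Σhalf²=0.062984
  +C: nom +10.630 → Σnom=2.330; wc +0.180/-0.206 → slack +0.452/-0.478; half-tol=0.193, Σhalf²=0.100233
  -D: nom -1.500 → Σnom=0.830; wc +0.026/-0.026 → slack +0.478/-0.504; half-tol=0.026, Σhalf²=0.100909
  -E: nom -15.000 → Σnom=-14.170; wc +0.080/-0.080 → slack +0.558/-0.584; half-tol=0.080, Σhalf²=0.107309
  +F: nom +13.300 → Σnom=-0.870; wc +0.390/-0.170 → slack +0.948/-0.754; half-tol=0.280, Σhalf²=0.185709
  -G: nom -22.600 → Σnom=-23.470; wc +0.140/-0.340 → slack +1.088/-1.094; half-tol=0.240, Σhalf²=0.243309
Nominal = -23.470. Worst-case = [-23.470 - 1.094, -23.470 + 1.088] = [-24.564, -22.382]. RSS = √0.243309 = 0.493.

nominal=-23.470 wc=[-24.564,-22.382] rss=0.493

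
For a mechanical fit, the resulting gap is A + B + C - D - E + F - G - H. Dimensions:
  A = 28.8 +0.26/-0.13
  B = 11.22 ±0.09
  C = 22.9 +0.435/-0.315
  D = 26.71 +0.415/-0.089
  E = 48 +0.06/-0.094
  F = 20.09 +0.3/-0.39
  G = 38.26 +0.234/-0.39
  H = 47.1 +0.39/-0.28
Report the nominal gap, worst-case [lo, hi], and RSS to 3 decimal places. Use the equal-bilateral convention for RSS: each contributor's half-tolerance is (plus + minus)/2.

nominal=-77.060 wc=[-79.084,-75.122] rss=0.765

Stack each dimension's contribution:
  +A: nom +28.800 → Σnom=28.800; wc +0.260/-0.130 → slack +0.260/-0.130; half-tol=0.195, Σhalf²=0.038025
  +B: nom +11.220 → Σnom=40.020; wc +0.090/-0.090 → slack +0.350/-0.220; half-tol=0.090, Σhalf²=0.046125
  +C: nom +22.900 → Σnom=62.920; wc +0.435/-0.315 → slack +0.785/-0.535; half-tol=0.375, Σhalf²=0.186750
  -D: nom -26.710 → Σnom=36.210; wc +0.089/-0.415 → slack +0.874/-0.950; half-tol=0.252, Σhalf²=0.250254
  -E: nom -48.000 → Σnom=-11.790; wc +0.094/-0.060 → slack +0.968/-1.010; half-tol=0.077, Σhalf²=0.256183
  +F: nom +20.090 → Σnom=8.300; wc +0.300/-0.390 → slack +1.268/-1.400; half-tol=0.345, Σhalf²=0.375208
  -G: nom -38.260 → Σnom=-29.960; wc +0.390/-0.234 → slack +1.658/-1.634; half-tol=0.312, Σhalf²=0.472552
  -H: nom -47.100 → Σnom=-77.060; wc +0.280/-0.390 → slack +1.938/-2.024; half-tol=0.335, Σhalf²=0.584777
Nominal = -77.060. Worst-case = [-77.060 - 2.024, -77.060 + 1.938] = [-79.084, -75.122]. RSS = √0.584777 = 0.765.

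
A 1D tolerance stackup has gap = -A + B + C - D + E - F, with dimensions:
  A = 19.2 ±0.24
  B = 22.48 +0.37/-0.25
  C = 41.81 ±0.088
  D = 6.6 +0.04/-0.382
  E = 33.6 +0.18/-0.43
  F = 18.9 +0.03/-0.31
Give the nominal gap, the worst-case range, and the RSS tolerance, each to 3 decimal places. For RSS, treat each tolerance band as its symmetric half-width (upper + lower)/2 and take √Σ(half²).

Stack each dimension's contribution:
  -A: nom -19.200 → Σnom=-19.200; wc +0.240/-0.240 → slack +0.240/-0.240; half-tol=0.240, Σhalf²=0.057600
  +B: nom +22.480 → Σnom=3.280; wc +0.370/-0.250 → slack +0.610/-0.490; half-tol=0.310, Σhalf²=0.153700
  +C: nom +41.810 → Σnom=45.090; wc +0.088/-0.088 → slack +0.698/-0.578; half-tol=0.088, Σhalf²=0.161444
  -D: nom -6.600 → Σnom=38.490; wc +0.382/-0.040 → slack +1.080/-0.618; half-tol=0.211, Σhalf²=0.205965
  +E: nom +33.600 → Σnom=72.090; wc +0.180/-0.430 → slack +1.260/-1.048; half-tol=0.305, Σhalf²=0.298990
  -F: nom -18.900 → Σnom=53.190; wc +0.310/-0.030 → slack +1.570/-1.078; half-tol=0.170, Σhalf²=0.327890
Nominal = 53.190. Worst-case = [53.190 - 1.078, 53.190 + 1.570] = [52.112, 54.760]. RSS = √0.327890 = 0.573.

nominal=53.190 wc=[52.112,54.760] rss=0.573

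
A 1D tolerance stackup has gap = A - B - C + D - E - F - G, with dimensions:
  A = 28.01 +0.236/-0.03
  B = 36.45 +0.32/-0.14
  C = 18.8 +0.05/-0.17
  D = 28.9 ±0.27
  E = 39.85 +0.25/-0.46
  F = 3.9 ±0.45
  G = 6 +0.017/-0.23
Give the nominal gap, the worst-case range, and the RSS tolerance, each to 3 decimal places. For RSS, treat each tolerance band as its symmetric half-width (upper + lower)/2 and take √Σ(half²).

Stack each dimension's contribution:
  +A: nom +28.010 → Σnom=28.010; wc +0.236/-0.030 → slack +0.236/-0.030; half-tol=0.133, Σhalf²=0.017689
  -B: nom -36.450 → Σnom=-8.440; wc +0.140/-0.320 → slack +0.376/-0.350; half-tol=0.230, Σhalf²=0.070589
  -C: nom -18.800 → Σnom=-27.240; wc +0.170/-0.050 → slack +0.546/-0.400; half-tol=0.110, Σhalf²=0.082689
  +D: nom +28.900 → Σnom=1.660; wc +0.270/-0.270 → slack +0.816/-0.670; half-tol=0.270, Σhalf²=0.155589
  -E: nom -39.850 → Σnom=-38.190; wc +0.460/-0.250 → slack +1.276/-0.920; half-tol=0.355, Σhalf²=0.281614
  -F: nom -3.900 → Σnom=-42.090; wc +0.450/-0.450 → slack +1.726/-1.370; half-tol=0.450, Σhalf²=0.484114
  -G: nom -6.000 → Σnom=-48.090; wc +0.230/-0.017 → slack +1.956/-1.387; half-tol=0.123, Σhalf²=0.499366
Nominal = -48.090. Worst-case = [-48.090 - 1.387, -48.090 + 1.956] = [-49.477, -46.134]. RSS = √0.499366 = 0.707.

nominal=-48.090 wc=[-49.477,-46.134] rss=0.707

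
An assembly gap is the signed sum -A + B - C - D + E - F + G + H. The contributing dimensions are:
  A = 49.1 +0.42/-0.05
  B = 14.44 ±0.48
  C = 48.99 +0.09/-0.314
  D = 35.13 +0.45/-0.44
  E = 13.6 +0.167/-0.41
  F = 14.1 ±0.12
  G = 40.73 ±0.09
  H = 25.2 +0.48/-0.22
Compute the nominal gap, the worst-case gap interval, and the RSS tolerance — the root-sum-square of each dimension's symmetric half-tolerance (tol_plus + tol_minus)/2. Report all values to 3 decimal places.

nominal=-53.350 wc=[-55.630,-51.209] rss=0.868

Stack each dimension's contribution:
  -A: nom -49.100 → Σnom=-49.100; wc +0.050/-0.420 → slack +0.050/-0.420; half-tol=0.235, Σhalf²=0.055225
  +B: nom +14.440 → Σnom=-34.660; wc +0.480/-0.480 → slack +0.530/-0.900; half-tol=0.480, Σhalf²=0.285625
  -C: nom -48.990 → Σnom=-83.650; wc +0.314/-0.090 → slack +0.844/-0.990; half-tol=0.202, Σhalf²=0.326429
  -D: nom -35.130 → Σnom=-118.780; wc +0.440/-0.450 → slack +1.284/-1.440; half-tol=0.445, Σhalf²=0.524454
  +E: nom +13.600 → Σnom=-105.180; wc +0.167/-0.410 → slack +1.451/-1.850; half-tol=0.288, Σhalf²=0.607686
  -F: nom -14.100 → Σnom=-119.280; wc +0.120/-0.120 → slack +1.571/-1.970; half-tol=0.120, Σhalf²=0.622086
  +G: nom +40.730 → Σnom=-78.550; wc +0.090/-0.090 → slack +1.661/-2.060; half-tol=0.090, Σhalf²=0.630186
  +H: nom +25.200 → Σnom=-53.350; wc +0.480/-0.220 → slack +2.141/-2.280; half-tol=0.350, Σhalf²=0.752686
Nominal = -53.350. Worst-case = [-53.350 - 2.280, -53.350 + 2.141] = [-55.630, -51.209]. RSS = √0.752686 = 0.868.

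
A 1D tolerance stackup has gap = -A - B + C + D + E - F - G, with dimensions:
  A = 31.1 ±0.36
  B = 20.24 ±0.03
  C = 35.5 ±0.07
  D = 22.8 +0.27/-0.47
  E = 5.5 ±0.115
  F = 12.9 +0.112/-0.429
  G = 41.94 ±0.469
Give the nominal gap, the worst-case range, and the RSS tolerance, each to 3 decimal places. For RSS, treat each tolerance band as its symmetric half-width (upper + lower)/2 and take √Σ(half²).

nominal=-42.380 wc=[-44.006,-40.637] rss=0.761

Stack each dimension's contribution:
  -A: nom -31.100 → Σnom=-31.100; wc +0.360/-0.360 → slack +0.360/-0.360; half-tol=0.360, Σhalf²=0.129600
  -B: nom -20.240 → Σnom=-51.340; wc +0.030/-0.030 → slack +0.390/-0.390; half-tol=0.030, Σhalf²=0.130500
  +C: nom +35.500 → Σnom=-15.840; wc +0.070/-0.070 → slack +0.460/-0.460; half-tol=0.070, Σhalf²=0.135400
  +D: nom +22.800 → Σnom=6.960; wc +0.270/-0.470 → slack +0.730/-0.930; half-tol=0.370, Σhalf²=0.272300
  +E: nom +5.500 → Σnom=12.460; wc +0.115/-0.115 → slack +0.845/-1.045; half-tol=0.115, Σhalf²=0.285525
  -F: nom -12.900 → Σnom=-0.440; wc +0.429/-0.112 → slack +1.274/-1.157; half-tol=0.271, Σhalf²=0.358695
  -G: nom -41.940 → Σnom=-42.380; wc +0.469/-0.469 → slack +1.743/-1.626; half-tol=0.469, Σhalf²=0.578656
Nominal = -42.380. Worst-case = [-42.380 - 1.626, -42.380 + 1.743] = [-44.006, -40.637]. RSS = √0.578656 = 0.761.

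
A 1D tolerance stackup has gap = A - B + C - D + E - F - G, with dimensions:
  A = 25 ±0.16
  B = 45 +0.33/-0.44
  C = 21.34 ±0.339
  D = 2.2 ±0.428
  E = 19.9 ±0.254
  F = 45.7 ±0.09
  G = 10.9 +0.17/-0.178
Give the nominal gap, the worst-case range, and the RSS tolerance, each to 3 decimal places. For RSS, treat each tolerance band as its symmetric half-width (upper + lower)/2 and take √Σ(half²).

nominal=-37.560 wc=[-39.331,-35.671] rss=0.758

Stack each dimension's contribution:
  +A: nom +25.000 → Σnom=25.000; wc +0.160/-0.160 → slack +0.160/-0.160; half-tol=0.160, Σhalf²=0.025600
  -B: nom -45.000 → Σnom=-20.000; wc +0.440/-0.330 → slack +0.600/-0.490; half-tol=0.385, Σhalf²=0.173825
  +C: nom +21.340 → Σnom=1.340; wc +0.339/-0.339 → slack +0.939/-0.829; half-tol=0.339, Σhalf²=0.288746
  -D: nom -2.200 → Σnom=-0.860; wc +0.428/-0.428 → slack +1.367/-1.257; half-tol=0.428, Σhalf²=0.471930
  +E: nom +19.900 → Σnom=19.040; wc +0.254/-0.254 → slack +1.621/-1.511; half-tol=0.254, Σhalf²=0.536446
  -F: nom -45.700 → Σnom=-26.660; wc +0.090/-0.090 → slack +1.711/-1.601; half-tol=0.090, Σhalf²=0.544546
  -G: nom -10.900 → Σnom=-37.560; wc +0.178/-0.170 → slack +1.889/-1.771; half-tol=0.174, Σhalf²=0.574822
Nominal = -37.560. Worst-case = [-37.560 - 1.771, -37.560 + 1.889] = [-39.331, -35.671]. RSS = √0.574822 = 0.758.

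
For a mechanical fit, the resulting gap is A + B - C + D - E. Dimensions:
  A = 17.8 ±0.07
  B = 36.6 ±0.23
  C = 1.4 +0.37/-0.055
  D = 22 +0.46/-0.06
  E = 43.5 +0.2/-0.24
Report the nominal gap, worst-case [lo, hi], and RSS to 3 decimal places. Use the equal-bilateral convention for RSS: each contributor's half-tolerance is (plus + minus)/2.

Stack each dimension's contribution:
  +A: nom +17.800 → Σnom=17.800; wc +0.070/-0.070 → slack +0.070/-0.070; half-tol=0.070, Σhalf²=0.004900
  +B: nom +36.600 → Σnom=54.400; wc +0.230/-0.230 → slack +0.300/-0.300; half-tol=0.230, Σhalf²=0.057800
  -C: nom -1.400 → Σnom=53.000; wc +0.055/-0.370 → slack +0.355/-0.670; half-tol=0.212, Σhalf²=0.102956
  +D: nom +22.000 → Σnom=75.000; wc +0.460/-0.060 → slack +0.815/-0.730; half-tol=0.260, Σhalf²=0.170556
  -E: nom -43.500 → Σnom=31.500; wc +0.240/-0.200 → slack +1.055/-0.930; half-tol=0.220, Σhalf²=0.218956
Nominal = 31.500. Worst-case = [31.500 - 0.930, 31.500 + 1.055] = [30.570, 32.555]. RSS = √0.218956 = 0.468.

nominal=31.500 wc=[30.570,32.555] rss=0.468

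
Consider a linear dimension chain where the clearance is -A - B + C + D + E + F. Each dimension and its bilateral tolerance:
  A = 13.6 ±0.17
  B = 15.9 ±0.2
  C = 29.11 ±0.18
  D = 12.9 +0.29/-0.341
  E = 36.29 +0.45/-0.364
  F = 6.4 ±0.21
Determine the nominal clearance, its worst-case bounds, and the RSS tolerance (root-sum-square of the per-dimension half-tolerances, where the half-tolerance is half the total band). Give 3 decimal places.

nominal=55.200 wc=[53.735,56.700] rss=0.641

Stack each dimension's contribution:
  -A: nom -13.600 → Σnom=-13.600; wc +0.170/-0.170 → slack +0.170/-0.170; half-tol=0.170, Σhalf²=0.028900
  -B: nom -15.900 → Σnom=-29.500; wc +0.200/-0.200 → slack +0.370/-0.370; half-tol=0.200, Σhalf²=0.068900
  +C: nom +29.110 → Σnom=-0.390; wc +0.180/-0.180 → slack +0.550/-0.550; half-tol=0.180, Σhalf²=0.101300
  +D: nom +12.900 → Σnom=12.510; wc +0.290/-0.341 → slack +0.840/-0.891; half-tol=0.316, Σhalf²=0.200840
  +E: nom +36.290 → Σnom=48.800; wc +0.450/-0.364 → slack +1.290/-1.255; half-tol=0.407, Σhalf²=0.366489
  +F: nom +6.400 → Σnom=55.200; wc +0.210/-0.210 → slack +1.500/-1.465; half-tol=0.210, Σhalf²=0.410589
Nominal = 55.200. Worst-case = [55.200 - 1.465, 55.200 + 1.500] = [53.735, 56.700]. RSS = √0.410589 = 0.641.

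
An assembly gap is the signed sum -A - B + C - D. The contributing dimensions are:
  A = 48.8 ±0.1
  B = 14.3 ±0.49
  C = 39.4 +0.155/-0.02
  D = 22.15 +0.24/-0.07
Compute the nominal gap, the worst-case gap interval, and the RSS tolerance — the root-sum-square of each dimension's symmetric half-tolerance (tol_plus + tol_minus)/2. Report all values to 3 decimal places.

Stack each dimension's contribution:
  -A: nom -48.800 → Σnom=-48.800; wc +0.100/-0.100 → slack +0.100/-0.100; half-tol=0.100, Σhalf²=0.010000
  -B: nom -14.300 → Σnom=-63.100; wc +0.490/-0.490 → slack +0.590/-0.590; half-tol=0.490, Σhalf²=0.250100
  +C: nom +39.400 → Σnom=-23.700; wc +0.155/-0.020 → slack +0.745/-0.610; half-tol=0.087, Σhalf²=0.257756
  -D: nom -22.150 → Σnom=-45.850; wc +0.070/-0.240 → slack +0.815/-0.850; half-tol=0.155, Σhalf²=0.281781
Nominal = -45.850. Worst-case = [-45.850 - 0.850, -45.850 + 0.815] = [-46.700, -45.035]. RSS = √0.281781 = 0.531.

nominal=-45.850 wc=[-46.700,-45.035] rss=0.531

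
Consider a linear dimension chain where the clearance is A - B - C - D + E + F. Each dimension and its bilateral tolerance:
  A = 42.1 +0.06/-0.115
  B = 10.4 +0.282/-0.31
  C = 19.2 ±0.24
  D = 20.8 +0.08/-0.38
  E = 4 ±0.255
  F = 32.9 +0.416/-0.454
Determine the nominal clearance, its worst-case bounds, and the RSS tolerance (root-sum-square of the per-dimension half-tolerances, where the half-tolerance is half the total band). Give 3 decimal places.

Stack each dimension's contribution:
  +A: nom +42.100 → Σnom=42.100; wc +0.060/-0.115 → slack +0.060/-0.115; half-tol=0.087, Σhalf²=0.007656
  -B: nom -10.400 → Σnom=31.700; wc +0.310/-0.282 → slack +0.370/-0.397; half-tol=0.296, Σhalf²=0.095272
  -C: nom -19.200 → Σnom=12.500; wc +0.240/-0.240 → slack +0.610/-0.637; half-tol=0.240, Σhalf²=0.152872
  -D: nom -20.800 → Σnom=-8.300; wc +0.380/-0.080 → slack +0.990/-0.717; half-tol=0.230, Σhalf²=0.205772
  +E: nom +4.000 → Σnom=-4.300; wc +0.255/-0.255 → slack +1.245/-0.972; half-tol=0.255, Σhalf²=0.270797
  +F: nom +32.900 → Σnom=28.600; wc +0.416/-0.454 → slack +1.661/-1.426; half-tol=0.435, Σhalf²=0.460022
Nominal = 28.600. Worst-case = [28.600 - 1.426, 28.600 + 1.661] = [27.174, 30.261]. RSS = √0.460022 = 0.678.

nominal=28.600 wc=[27.174,30.261] rss=0.678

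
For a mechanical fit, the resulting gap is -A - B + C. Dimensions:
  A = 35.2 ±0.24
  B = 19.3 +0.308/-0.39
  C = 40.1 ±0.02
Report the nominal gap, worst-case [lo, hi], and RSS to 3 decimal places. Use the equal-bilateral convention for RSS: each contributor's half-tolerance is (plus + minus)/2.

nominal=-14.400 wc=[-14.968,-13.750] rss=0.424

Stack each dimension's contribution:
  -A: nom -35.200 → Σnom=-35.200; wc +0.240/-0.240 → slack +0.240/-0.240; half-tol=0.240, Σhalf²=0.057600
  -B: nom -19.300 → Σnom=-54.500; wc +0.390/-0.308 → slack +0.630/-0.548; half-tol=0.349, Σhalf²=0.179401
  +C: nom +40.100 → Σnom=-14.400; wc +0.020/-0.020 → slack +0.650/-0.568; half-tol=0.020, Σhalf²=0.179801
Nominal = -14.400. Worst-case = [-14.400 - 0.568, -14.400 + 0.650] = [-14.968, -13.750]. RSS = √0.179801 = 0.424.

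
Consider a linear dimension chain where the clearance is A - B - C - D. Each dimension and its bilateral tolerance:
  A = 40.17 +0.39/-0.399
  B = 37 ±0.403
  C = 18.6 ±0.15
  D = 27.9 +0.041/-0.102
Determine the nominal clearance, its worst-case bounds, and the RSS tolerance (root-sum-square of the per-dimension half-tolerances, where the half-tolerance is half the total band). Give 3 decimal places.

Stack each dimension's contribution:
  +A: nom +40.170 → Σnom=40.170; wc +0.390/-0.399 → slack +0.390/-0.399; half-tol=0.395, Σhalf²=0.155630
  -B: nom -37.000 → Σnom=3.170; wc +0.403/-0.403 → slack +0.793/-0.802; half-tol=0.403, Σhalf²=0.318039
  -C: nom -18.600 → Σnom=-15.430; wc +0.150/-0.150 → slack +0.943/-0.952; half-tol=0.150, Σhalf²=0.340539
  -D: nom -27.900 → Σnom=-43.330; wc +0.102/-0.041 → slack +1.045/-0.993; half-tol=0.071, Σhalf²=0.345652
Nominal = -43.330. Worst-case = [-43.330 - 0.993, -43.330 + 1.045] = [-44.323, -42.285]. RSS = √0.345652 = 0.588.

nominal=-43.330 wc=[-44.323,-42.285] rss=0.588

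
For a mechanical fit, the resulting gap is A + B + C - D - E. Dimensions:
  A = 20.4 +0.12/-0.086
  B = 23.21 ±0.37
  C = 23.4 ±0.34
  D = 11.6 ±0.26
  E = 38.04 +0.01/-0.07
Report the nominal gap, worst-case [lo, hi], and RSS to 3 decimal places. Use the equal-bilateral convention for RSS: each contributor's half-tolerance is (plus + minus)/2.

Stack each dimension's contribution:
  +A: nom +20.400 → Σnom=20.400; wc +0.120/-0.086 → slack +0.120/-0.086; half-tol=0.103, Σhalf²=0.010609
  +B: nom +23.210 → Σnom=43.610; wc +0.370/-0.370 → slack +0.490/-0.456; half-tol=0.370, Σhalf²=0.147509
  +C: nom +23.400 → Σnom=67.010; wc +0.340/-0.340 → slack +0.830/-0.796; half-tol=0.340, Σhalf²=0.263109
  -D: nom -11.600 → Σnom=55.410; wc +0.260/-0.260 → slack +1.090/-1.056; half-tol=0.260, Σhalf²=0.330709
  -E: nom -38.040 → Σnom=17.370; wc +0.070/-0.010 → slack +1.160/-1.066; half-tol=0.040, Σhalf²=0.332309
Nominal = 17.370. Worst-case = [17.370 - 1.066, 17.370 + 1.160] = [16.304, 18.530]. RSS = √0.332309 = 0.576.

nominal=17.370 wc=[16.304,18.530] rss=0.576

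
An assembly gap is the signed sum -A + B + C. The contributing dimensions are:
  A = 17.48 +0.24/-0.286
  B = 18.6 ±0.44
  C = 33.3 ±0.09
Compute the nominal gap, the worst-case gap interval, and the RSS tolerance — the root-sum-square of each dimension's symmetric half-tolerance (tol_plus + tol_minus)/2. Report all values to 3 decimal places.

Stack each dimension's contribution:
  -A: nom -17.480 → Σnom=-17.480; wc +0.286/-0.240 → slack +0.286/-0.240; half-tol=0.263, Σhalf²=0.069169
  +B: nom +18.600 → Σnom=1.120; wc +0.440/-0.440 → slack +0.726/-0.680; half-tol=0.440, Σhalf²=0.262769
  +C: nom +33.300 → Σnom=34.420; wc +0.090/-0.090 → slack +0.816/-0.770; half-tol=0.090, Σhalf²=0.270869
Nominal = 34.420. Worst-case = [34.420 - 0.770, 34.420 + 0.816] = [33.650, 35.236]. RSS = √0.270869 = 0.520.

nominal=34.420 wc=[33.650,35.236] rss=0.520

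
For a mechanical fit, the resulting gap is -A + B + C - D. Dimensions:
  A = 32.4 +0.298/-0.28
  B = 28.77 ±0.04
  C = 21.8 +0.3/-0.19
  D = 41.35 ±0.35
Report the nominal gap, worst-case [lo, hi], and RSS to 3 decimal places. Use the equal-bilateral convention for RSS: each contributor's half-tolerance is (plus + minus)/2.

Stack each dimension's contribution:
  -A: nom -32.400 → Σnom=-32.400; wc +0.280/-0.298 → slack +0.280/-0.298; half-tol=0.289, Σhalf²=0.083521
  +B: nom +28.770 → Σnom=-3.630; wc +0.040/-0.040 → slack +0.320/-0.338; half-tol=0.040, Σhalf²=0.085121
  +C: nom +21.800 → Σnom=18.170; wc +0.300/-0.190 → slack +0.620/-0.528; half-tol=0.245, Σhalf²=0.145146
  -D: nom -41.350 → Σnom=-23.180; wc +0.350/-0.350 → slack +0.970/-0.878; half-tol=0.350, Σhalf²=0.267646
Nominal = -23.180. Worst-case = [-23.180 - 0.878, -23.180 + 0.970] = [-24.058, -22.210]. RSS = √0.267646 = 0.517.

nominal=-23.180 wc=[-24.058,-22.210] rss=0.517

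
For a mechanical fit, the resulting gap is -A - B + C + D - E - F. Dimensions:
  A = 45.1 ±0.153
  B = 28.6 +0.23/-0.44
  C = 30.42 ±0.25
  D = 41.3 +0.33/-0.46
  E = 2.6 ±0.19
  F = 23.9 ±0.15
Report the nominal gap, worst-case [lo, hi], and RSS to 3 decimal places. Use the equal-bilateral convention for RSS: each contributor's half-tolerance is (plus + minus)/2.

nominal=-28.480 wc=[-29.913,-26.967] rss=0.642

Stack each dimension's contribution:
  -A: nom -45.100 → Σnom=-45.100; wc +0.153/-0.153 → slack +0.153/-0.153; half-tol=0.153, Σhalf²=0.023409
  -B: nom -28.600 → Σnom=-73.700; wc +0.440/-0.230 → slack +0.593/-0.383; half-tol=0.335, Σhalf²=0.135634
  +C: nom +30.420 → Σnom=-43.280; wc +0.250/-0.250 → slack +0.843/-0.633; half-tol=0.250, Σhalf²=0.198134
  +D: nom +41.300 → Σnom=-1.980; wc +0.330/-0.460 → slack +1.173/-1.093; half-tol=0.395, Σhalf²=0.354159
  -E: nom -2.600 → Σnom=-4.580; wc +0.190/-0.190 → slack +1.363/-1.283; half-tol=0.190, Σhalf²=0.390259
  -F: nom -23.900 → Σnom=-28.480; wc +0.150/-0.150 → slack +1.513/-1.433; half-tol=0.150, Σhalf²=0.412759
Nominal = -28.480. Worst-case = [-28.480 - 1.433, -28.480 + 1.513] = [-29.913, -26.967]. RSS = √0.412759 = 0.642.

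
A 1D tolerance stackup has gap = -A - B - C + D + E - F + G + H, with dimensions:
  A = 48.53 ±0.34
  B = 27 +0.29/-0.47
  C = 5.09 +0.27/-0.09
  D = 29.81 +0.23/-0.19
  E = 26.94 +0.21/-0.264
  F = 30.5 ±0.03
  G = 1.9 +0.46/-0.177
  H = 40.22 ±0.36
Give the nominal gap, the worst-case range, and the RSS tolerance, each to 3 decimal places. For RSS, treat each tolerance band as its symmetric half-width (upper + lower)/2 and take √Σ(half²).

Stack each dimension's contribution:
  -A: nom -48.530 → Σnom=-48.530; wc +0.340/-0.340 → slack +0.340/-0.340; half-tol=0.340, Σhalf²=0.115600
  -B: nom -27.000 → Σnom=-75.530; wc +0.470/-0.290 → slack +0.810/-0.630; half-tol=0.380, Σhalf²=0.260000
  -C: nom -5.090 → Σnom=-80.620; wc +0.090/-0.270 → slack +0.900/-0.900; half-tol=0.180, Σhalf²=0.292400
  +D: nom +29.810 → Σnom=-50.810; wc +0.230/-0.190 → slack +1.130/-1.090; half-tol=0.210, Σhalf²=0.336500
  +E: nom +26.940 → Σnom=-23.870; wc +0.210/-0.264 → slack +1.340/-1.354; half-tol=0.237, Σhalf²=0.392669
  -F: nom -30.500 → Σnom=-54.370; wc +0.030/-0.030 → slack +1.370/-1.384; half-tol=0.030, Σhalf²=0.393569
  +G: nom +1.900 → Σnom=-52.470; wc +0.460/-0.177 → slack +1.830/-1.561; half-tol=0.319, Σhalf²=0.495011
  +H: nom +40.220 → Σnom=-12.250; wc +0.360/-0.360 → slack +2.190/-1.921; half-tol=0.360, Σhalf²=0.624611
Nominal = -12.250. Worst-case = [-12.250 - 1.921, -12.250 + 2.190] = [-14.171, -10.060]. RSS = √0.624611 = 0.790.

nominal=-12.250 wc=[-14.171,-10.060] rss=0.790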